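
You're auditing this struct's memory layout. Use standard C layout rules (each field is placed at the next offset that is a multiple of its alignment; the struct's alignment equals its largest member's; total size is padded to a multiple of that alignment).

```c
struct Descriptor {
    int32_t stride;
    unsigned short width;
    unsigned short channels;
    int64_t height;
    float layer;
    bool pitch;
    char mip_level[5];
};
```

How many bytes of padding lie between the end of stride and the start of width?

0

@0: stride [4B, align 4] → 4
@4: width [2B, align 2] → 6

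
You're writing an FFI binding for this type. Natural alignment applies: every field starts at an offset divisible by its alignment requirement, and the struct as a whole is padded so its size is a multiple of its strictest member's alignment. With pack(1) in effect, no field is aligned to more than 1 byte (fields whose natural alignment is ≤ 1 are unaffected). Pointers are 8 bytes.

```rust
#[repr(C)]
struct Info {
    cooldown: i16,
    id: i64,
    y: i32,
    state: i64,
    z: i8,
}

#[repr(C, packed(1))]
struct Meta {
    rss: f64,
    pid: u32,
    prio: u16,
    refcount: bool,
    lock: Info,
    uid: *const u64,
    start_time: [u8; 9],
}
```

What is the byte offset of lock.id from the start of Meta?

23

Info: 0..2  cooldown  (2B, 2-aligned); 2..8  -- padding (6B); 8..16  id  (8B, 8-aligned); 16..20  y  (4B, 4-aligned); 20..24  -- padding (4B); 24..32  state  (8B, 8-aligned); 32..33  z  (1B, 1-aligned); 33..40  -- tail padding (7B); sizeof = 40, alignof = 8
0..8  rss  (8B, 1-aligned)
8..12  pid  (4B, 1-aligned)
12..14  prio  (2B, 1-aligned)
14..15  refcount  (1B, 1-aligned)
15..55  lock  (40B, 1-aligned)
within Info: id at 8
15 + 8 = 23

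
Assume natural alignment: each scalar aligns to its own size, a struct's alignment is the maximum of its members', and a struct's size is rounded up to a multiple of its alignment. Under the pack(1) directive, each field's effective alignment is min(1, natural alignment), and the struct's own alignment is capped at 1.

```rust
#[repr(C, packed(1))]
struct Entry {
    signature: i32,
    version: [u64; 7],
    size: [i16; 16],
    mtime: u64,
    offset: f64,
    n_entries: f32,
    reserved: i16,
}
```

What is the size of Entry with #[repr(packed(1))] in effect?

114

signature at 0 (size 4, align 1) → ends 4
version at 4 (size 56, align 1) → ends 60
size at 60 (size 32, align 1) → ends 92
mtime at 92 (size 8, align 1) → ends 100
offset at 100 (size 8, align 1) → ends 108
n_entries at 108 (size 4, align 1) → ends 112
reserved at 112 (size 2, align 1) → ends 114
total 114 bytes, alignment 1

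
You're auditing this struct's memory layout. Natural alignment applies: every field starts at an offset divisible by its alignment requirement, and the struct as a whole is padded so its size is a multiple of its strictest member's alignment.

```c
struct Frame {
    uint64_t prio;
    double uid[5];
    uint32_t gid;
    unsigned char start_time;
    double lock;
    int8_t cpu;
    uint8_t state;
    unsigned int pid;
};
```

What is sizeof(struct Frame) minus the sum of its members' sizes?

5

@0: prio [8B, align 8] → 8
@8: uid [40B, align 8] → 48
@48: gid [4B, align 4] → 52
@52: start_time [1B, align 1] → 53
+3 pad (align 8)
@56: lock [8B, align 8] → 64
@64: cpu [1B, align 1] → 65
@65: state [1B, align 1] → 66
+2 pad (align 4)
@68: pid [4B, align 4] → 72
size 72, align 8
data bytes 67, size 72 → padding 5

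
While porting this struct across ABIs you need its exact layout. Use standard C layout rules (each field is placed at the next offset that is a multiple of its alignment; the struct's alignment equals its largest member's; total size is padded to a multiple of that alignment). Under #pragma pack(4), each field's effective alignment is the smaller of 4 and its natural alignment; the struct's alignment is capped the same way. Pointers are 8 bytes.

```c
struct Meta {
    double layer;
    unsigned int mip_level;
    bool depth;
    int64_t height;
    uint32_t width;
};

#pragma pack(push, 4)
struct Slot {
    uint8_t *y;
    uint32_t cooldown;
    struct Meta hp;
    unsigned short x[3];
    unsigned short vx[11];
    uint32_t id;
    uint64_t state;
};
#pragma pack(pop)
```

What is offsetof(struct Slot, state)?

Meta: 0..8  layer  (8B, 8-aligned); 8..12  mip_level  (4B, 4-aligned); 12..13  depth  (1B, 1-aligned); 13..16  -- padding (3B); 16..24  height  (8B, 8-aligned); 24..28  width  (4B, 4-aligned); 28..32  -- tail padding (4B); sizeof = 32, alignof = 8
0..8  y  (8B, 4-aligned)
8..12  cooldown  (4B, 4-aligned)
12..44  hp  (32B, 4-aligned)
44..50  x  (6B, 2-aligned)
50..72  vx  (22B, 2-aligned)
72..76  id  (4B, 4-aligned)
76..84  state  (8B, 4-aligned)

76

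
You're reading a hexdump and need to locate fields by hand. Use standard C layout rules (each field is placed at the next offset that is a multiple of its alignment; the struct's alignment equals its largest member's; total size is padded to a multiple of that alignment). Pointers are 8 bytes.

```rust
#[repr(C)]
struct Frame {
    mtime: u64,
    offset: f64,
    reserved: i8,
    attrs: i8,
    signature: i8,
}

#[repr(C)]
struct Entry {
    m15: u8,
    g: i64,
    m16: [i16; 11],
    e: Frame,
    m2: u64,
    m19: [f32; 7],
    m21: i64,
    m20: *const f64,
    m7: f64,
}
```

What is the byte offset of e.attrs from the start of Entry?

57

Frame: mtime at 0 (size 8, align 8) → ends 8; offset at 8 (size 8, align 8) → ends 16; reserved at 16 (size 1, align 1) → ends 17; attrs at 17 (size 1, align 1) → ends 18; signature at 18 (size 1, align 1) → ends 19; tail pad 5 to reach multiple of 8; total 24 bytes, alignment 8
m15 at 0 (size 1, align 1) → ends 1
pad 7 to align 8 for g
g at 8 (size 8, align 8) → ends 16
m16 at 16 (size 22, align 2) → ends 38
pad 2 to align 8 for e
e at 40 (size 24, align 8) → ends 64
within Frame: attrs at 17
40 + 17 = 57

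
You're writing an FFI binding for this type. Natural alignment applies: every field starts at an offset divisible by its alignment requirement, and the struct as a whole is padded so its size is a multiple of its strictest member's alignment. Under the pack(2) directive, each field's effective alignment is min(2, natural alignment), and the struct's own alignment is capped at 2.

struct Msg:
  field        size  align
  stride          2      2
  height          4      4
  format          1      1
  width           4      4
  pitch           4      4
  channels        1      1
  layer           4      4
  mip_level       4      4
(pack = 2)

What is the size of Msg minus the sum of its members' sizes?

2

stride at 0 (size 2, align 2) → ends 2
height at 2 (size 4, align 2) → ends 6
format at 6 (size 1, align 1) → ends 7
pad 1 to align 2 for width
width at 8 (size 4, align 2) → ends 12
pitch at 12 (size 4, align 2) → ends 16
channels at 16 (size 1, align 1) → ends 17
pad 1 to align 2 for layer
layer at 18 (size 4, align 2) → ends 22
mip_level at 22 (size 4, align 2) → ends 26
total 26 bytes, alignment 2
data bytes 24, size 26 → padding 2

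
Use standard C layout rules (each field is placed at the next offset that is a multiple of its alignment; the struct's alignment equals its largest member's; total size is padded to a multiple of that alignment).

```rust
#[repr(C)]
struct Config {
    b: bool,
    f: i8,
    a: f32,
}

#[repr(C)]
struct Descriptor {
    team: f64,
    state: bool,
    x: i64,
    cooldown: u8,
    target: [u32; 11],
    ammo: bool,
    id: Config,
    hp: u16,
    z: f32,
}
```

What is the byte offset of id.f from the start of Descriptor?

Config: 0..1  b  (1B, 1-aligned); 1..2  f  (1B, 1-aligned); 2..4  -- padding (2B); 4..8  a  (4B, 4-aligned); sizeof = 8, alignof = 4
0..8  team  (8B, 8-aligned)
8..9  state  (1B, 1-aligned)
9..16  -- padding (7B)
16..24  x  (8B, 8-aligned)
24..25  cooldown  (1B, 1-aligned)
25..28  -- padding (3B)
28..72  target  (44B, 4-aligned)
72..73  ammo  (1B, 1-aligned)
73..76  -- padding (3B)
76..84  id  (8B, 4-aligned)
within Config: f at 1
76 + 1 = 77

77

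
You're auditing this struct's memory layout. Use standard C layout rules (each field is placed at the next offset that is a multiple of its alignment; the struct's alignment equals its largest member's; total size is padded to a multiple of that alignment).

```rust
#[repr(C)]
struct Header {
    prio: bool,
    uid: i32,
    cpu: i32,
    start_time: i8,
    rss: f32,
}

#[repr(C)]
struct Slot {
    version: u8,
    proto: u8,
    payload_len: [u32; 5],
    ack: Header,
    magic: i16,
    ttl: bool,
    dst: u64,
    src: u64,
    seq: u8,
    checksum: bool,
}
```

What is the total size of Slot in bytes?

Header: 0..1  prio  (1B, 1-aligned); 1..4  -- padding (3B); 4..8  uid  (4B, 4-aligned); 8..12  cpu  (4B, 4-aligned); 12..13  start_time  (1B, 1-aligned); 13..16  -- padding (3B); 16..20  rss  (4B, 4-aligned); sizeof = 20, alignof = 4
0..1  version  (1B, 1-aligned)
1..2  proto  (1B, 1-aligned)
2..4  -- padding (2B)
4..24  payload_len  (20B, 4-aligned)
24..44  ack  (20B, 4-aligned)
44..46  magic  (2B, 2-aligned)
46..47  ttl  (1B, 1-aligned)
47..48  -- padding (1B)
48..56  dst  (8B, 8-aligned)
56..64  src  (8B, 8-aligned)
64..65  seq  (1B, 1-aligned)
65..66  checksum  (1B, 1-aligned)
66..72  -- tail padding (6B)
sizeof = 72, alignof = 8

72 bytes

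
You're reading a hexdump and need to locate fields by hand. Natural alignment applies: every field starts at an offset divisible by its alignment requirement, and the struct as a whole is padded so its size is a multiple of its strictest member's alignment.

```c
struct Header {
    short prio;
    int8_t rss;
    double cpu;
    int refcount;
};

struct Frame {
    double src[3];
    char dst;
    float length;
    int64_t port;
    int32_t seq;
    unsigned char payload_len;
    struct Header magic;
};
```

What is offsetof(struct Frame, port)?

Header: @0: prio [2B, align 2] → 2; @2: rss [1B, align 1] → 3; +5 pad (align 8); @8: cpu [8B, align 8] → 16; @16: refcount [4B, align 4] → 20; +4 tail pad (align 8); size 24, align 8
@0: src [24B, align 8] → 24
@24: dst [1B, align 1] → 25
+3 pad (align 4)
@28: length [4B, align 4] → 32
@32: port [8B, align 8] → 40

32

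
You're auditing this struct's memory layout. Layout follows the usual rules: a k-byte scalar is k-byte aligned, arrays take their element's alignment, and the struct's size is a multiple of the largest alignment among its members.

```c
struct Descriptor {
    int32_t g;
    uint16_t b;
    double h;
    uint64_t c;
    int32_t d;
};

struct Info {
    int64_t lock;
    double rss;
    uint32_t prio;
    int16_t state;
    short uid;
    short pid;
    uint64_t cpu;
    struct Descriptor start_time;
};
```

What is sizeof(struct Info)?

72

Descriptor: 0..4  g  (4B, 4-aligned); 4..6  b  (2B, 2-aligned); 6..8  -- padding (2B); 8..16  h  (8B, 8-aligned); 16..24  c  (8B, 8-aligned); 24..28  d  (4B, 4-aligned); 28..32  -- tail padding (4B); sizeof = 32, alignof = 8
0..8  lock  (8B, 8-aligned)
8..16  rss  (8B, 8-aligned)
16..20  prio  (4B, 4-aligned)
20..22  state  (2B, 2-aligned)
22..24  uid  (2B, 2-aligned)
24..26  pid  (2B, 2-aligned)
26..32  -- padding (6B)
32..40  cpu  (8B, 8-aligned)
40..72  start_time  (32B, 8-aligned)
sizeof = 72, alignof = 8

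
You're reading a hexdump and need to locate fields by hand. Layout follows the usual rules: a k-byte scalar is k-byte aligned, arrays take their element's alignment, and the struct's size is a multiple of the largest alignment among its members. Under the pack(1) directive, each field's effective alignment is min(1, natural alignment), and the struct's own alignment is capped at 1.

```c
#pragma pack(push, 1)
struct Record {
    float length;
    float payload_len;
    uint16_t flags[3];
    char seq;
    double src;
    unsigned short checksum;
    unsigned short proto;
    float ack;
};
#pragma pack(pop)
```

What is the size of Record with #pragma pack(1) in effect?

31

length at 0 (size 4, align 1) → ends 4
payload_len at 4 (size 4, align 1) → ends 8
flags at 8 (size 6, align 1) → ends 14
seq at 14 (size 1, align 1) → ends 15
src at 15 (size 8, align 1) → ends 23
checksum at 23 (size 2, align 1) → ends 25
proto at 25 (size 2, align 1) → ends 27
ack at 27 (size 4, align 1) → ends 31
total 31 bytes, alignment 1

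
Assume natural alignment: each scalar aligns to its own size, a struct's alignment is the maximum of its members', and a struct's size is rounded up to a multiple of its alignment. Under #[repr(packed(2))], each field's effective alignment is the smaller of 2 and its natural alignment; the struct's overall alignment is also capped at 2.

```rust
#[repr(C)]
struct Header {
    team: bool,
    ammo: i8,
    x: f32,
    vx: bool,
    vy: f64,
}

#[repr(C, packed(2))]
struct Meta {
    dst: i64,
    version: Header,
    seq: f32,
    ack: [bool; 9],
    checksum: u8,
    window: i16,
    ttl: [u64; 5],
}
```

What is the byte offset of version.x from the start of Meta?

Header: team at 0 (size 1, align 1) → ends 1; ammo at 1 (size 1, align 1) → ends 2; pad 2 to align 4 for x; x at 4 (size 4, align 4) → ends 8; vx at 8 (size 1, align 1) → ends 9; pad 7 to align 8 for vy; vy at 16 (size 8, align 8) → ends 24; total 24 bytes, alignment 8
dst at 0 (size 8, align 2) → ends 8
version at 8 (size 24, align 2) → ends 32
within Header: x at 4
8 + 4 = 12

12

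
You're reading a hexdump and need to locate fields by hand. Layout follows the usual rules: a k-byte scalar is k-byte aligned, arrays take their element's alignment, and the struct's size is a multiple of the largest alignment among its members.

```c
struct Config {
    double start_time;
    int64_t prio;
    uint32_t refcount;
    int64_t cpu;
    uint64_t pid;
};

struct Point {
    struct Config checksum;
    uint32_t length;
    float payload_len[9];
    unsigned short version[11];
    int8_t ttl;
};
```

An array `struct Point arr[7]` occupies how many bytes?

728

Config: 0..8  start_time  (8B, 8-aligned); 8..16  prio  (8B, 8-aligned); 16..20  refcount  (4B, 4-aligned); 20..24  -- padding (4B); 24..32  cpu  (8B, 8-aligned); 32..40  pid  (8B, 8-aligned); sizeof = 40, alignof = 8
0..40  checksum  (40B, 8-aligned)
40..44  length  (4B, 4-aligned)
44..80  payload_len  (36B, 4-aligned)
80..102  version  (22B, 2-aligned)
102..103  ttl  (1B, 1-aligned)
103..104  -- tail padding (1B)
sizeof = 104, alignof = 8
array of 7: 7 × 104 = 728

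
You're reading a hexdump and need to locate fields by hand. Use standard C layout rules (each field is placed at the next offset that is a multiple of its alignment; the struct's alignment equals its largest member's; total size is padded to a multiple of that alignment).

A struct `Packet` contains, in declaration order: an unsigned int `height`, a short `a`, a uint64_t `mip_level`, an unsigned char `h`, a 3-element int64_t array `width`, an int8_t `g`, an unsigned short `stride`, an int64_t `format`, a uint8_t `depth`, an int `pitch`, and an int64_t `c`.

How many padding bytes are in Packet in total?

@0: height [4B, align 4] → 4
@4: a [2B, align 2] → 6
+2 pad (align 8)
@8: mip_level [8B, align 8] → 16
@16: h [1B, align 1] → 17
+7 pad (align 8)
@24: width [24B, align 8] → 48
@48: g [1B, align 1] → 49
+1 pad (align 2)
@50: stride [2B, align 2] → 52
+4 pad (align 8)
@56: format [8B, align 8] → 64
@64: depth [1B, align 1] → 65
+3 pad (align 4)
@68: pitch [4B, align 4] → 72
@72: c [8B, align 8] → 80
size 80, align 8
data bytes 63, size 80 → padding 17

17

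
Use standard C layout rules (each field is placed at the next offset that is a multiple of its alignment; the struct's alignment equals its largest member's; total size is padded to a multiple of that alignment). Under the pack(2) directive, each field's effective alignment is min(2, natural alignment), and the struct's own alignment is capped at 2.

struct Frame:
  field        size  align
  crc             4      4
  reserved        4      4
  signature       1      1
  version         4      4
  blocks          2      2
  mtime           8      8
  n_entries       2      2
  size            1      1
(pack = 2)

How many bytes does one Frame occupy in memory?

28

crc at 0 (size 4, align 2) → ends 4
reserved at 4 (size 4, align 2) → ends 8
signature at 8 (size 1, align 1) → ends 9
pad 1 to align 2 for version
version at 10 (size 4, align 2) → ends 14
blocks at 14 (size 2, align 2) → ends 16
mtime at 16 (size 8, align 2) → ends 24
n_entries at 24 (size 2, align 2) → ends 26
size at 26 (size 1, align 1) → ends 27
tail pad 1 to reach multiple of 2
total 28 bytes, alignment 2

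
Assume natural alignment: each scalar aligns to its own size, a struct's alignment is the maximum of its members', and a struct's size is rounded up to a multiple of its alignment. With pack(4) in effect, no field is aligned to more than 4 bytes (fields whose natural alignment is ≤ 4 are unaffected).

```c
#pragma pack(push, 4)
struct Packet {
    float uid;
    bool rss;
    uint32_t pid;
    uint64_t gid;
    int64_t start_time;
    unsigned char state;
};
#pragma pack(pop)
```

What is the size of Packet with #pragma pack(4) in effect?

32

@0: uid [4B, align 4] → 4
@4: rss [1B, align 1] → 5
+3 pad (align 4)
@8: pid [4B, align 4] → 12
@12: gid [8B, align 4] → 20
@20: start_time [8B, align 4] → 28
@28: state [1B, align 1] → 29
+3 tail pad (align 4)
size 32, align 4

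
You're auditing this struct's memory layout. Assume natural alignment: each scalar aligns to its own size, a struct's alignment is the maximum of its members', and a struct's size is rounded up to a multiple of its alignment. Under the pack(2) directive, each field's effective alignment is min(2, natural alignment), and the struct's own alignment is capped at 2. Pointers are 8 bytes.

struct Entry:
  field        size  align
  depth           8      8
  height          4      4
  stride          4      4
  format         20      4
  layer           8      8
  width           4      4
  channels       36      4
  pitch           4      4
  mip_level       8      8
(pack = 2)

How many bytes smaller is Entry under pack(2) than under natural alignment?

natural layout:
  0..8  depth  (8B, 8-aligned)
  8..12  height  (4B, 4-aligned)
  12..16  stride  (4B, 4-aligned)
  16..36  format  (20B, 4-aligned)
  36..40  -- padding (4B)
  40..48  layer  (8B, 8-aligned)
  48..52  width  (4B, 4-aligned)
  52..88  channels  (36B, 4-aligned)
  88..92  pitch  (4B, 4-aligned)
  92..96  -- padding (4B)
  96..104  mip_level  (8B, 8-aligned)
  sizeof = 104, alignof = 8
packed(2) layout:
  0..8  depth  (8B, 2-aligned)
  8..12  height  (4B, 2-aligned)
  12..16  stride  (4B, 2-aligned)
  16..36  format  (20B, 2-aligned)
  36..44  layer  (8B, 2-aligned)
  44..48  width  (4B, 2-aligned)
  48..84  channels  (36B, 2-aligned)
  84..88  pitch  (4B, 2-aligned)
  88..96  mip_level  (8B, 2-aligned)
  sizeof = 96, alignof = 2
104 − 96 = 8

8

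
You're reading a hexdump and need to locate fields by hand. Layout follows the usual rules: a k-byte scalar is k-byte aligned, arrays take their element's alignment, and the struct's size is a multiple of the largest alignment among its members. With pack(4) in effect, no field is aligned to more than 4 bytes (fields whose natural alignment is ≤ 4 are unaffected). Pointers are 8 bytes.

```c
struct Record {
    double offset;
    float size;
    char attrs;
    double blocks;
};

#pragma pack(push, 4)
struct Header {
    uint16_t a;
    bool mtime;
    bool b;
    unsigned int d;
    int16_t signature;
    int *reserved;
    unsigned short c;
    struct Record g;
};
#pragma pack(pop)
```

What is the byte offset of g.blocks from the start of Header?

Record: 0..8  offset  (8B, 8-aligned); 8..12  size  (4B, 4-aligned); 12..13  attrs  (1B, 1-aligned); 13..16  -- padding (3B); 16..24  blocks  (8B, 8-aligned); sizeof = 24, alignof = 8
0..2  a  (2B, 2-aligned)
2..3  mtime  (1B, 1-aligned)
3..4  b  (1B, 1-aligned)
4..8  d  (4B, 4-aligned)
8..10  signature  (2B, 2-aligned)
10..12  -- padding (2B)
12..20  reserved  (8B, 4-aligned)
20..22  c  (2B, 2-aligned)
22..24  -- padding (2B)
24..48  g  (24B, 4-aligned)
within Record: blocks at 16
24 + 16 = 40

40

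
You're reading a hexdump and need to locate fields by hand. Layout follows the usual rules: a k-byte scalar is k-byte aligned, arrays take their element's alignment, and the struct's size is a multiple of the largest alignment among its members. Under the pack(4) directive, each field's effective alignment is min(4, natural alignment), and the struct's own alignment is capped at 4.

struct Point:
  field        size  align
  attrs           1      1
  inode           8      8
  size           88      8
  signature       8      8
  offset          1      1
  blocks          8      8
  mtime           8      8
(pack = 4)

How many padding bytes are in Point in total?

attrs at 0 (size 1, align 1) → ends 1
pad 3 to align 4 for inode
inode at 4 (size 8, align 4) → ends 12
size at 12 (size 88, align 4) → ends 100
signature at 100 (size 8, align 4) → ends 108
offset at 108 (size 1, align 1) → ends 109
pad 3 to align 4 for blocks
blocks at 112 (size 8, align 4) → ends 120
mtime at 120 (size 8, align 4) → ends 128
total 128 bytes, alignment 4
data bytes 122, size 128 → padding 6

6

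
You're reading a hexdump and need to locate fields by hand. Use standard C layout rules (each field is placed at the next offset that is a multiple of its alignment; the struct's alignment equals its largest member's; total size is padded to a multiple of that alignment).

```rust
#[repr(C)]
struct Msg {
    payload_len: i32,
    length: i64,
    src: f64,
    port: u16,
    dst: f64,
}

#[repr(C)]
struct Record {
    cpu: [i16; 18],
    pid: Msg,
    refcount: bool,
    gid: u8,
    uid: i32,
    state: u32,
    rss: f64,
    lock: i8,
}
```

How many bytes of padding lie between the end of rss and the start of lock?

0

Msg: payload_len at 0 (size 4, align 4) → ends 4; pad 4 to align 8 for length; length at 8 (size 8, align 8) → ends 16; src at 16 (size 8, align 8) → ends 24; port at 24 (size 2, align 2) → ends 26; pad 6 to align 8 for dst; dst at 32 (size 8, align 8) → ends 40; total 40 bytes, alignment 8
cpu at 0 (size 36, align 2) → ends 36
pad 4 to align 8 for pid
pid at 40 (size 40, align 8) → ends 80
refcount at 80 (size 1, align 1) → ends 81
gid at 81 (size 1, align 1) → ends 82
pad 2 to align 4 for uid
uid at 84 (size 4, align 4) → ends 88
state at 88 (size 4, align 4) → ends 92
pad 4 to align 8 for rss
rss at 96 (size 8, align 8) → ends 104
lock at 104 (size 1, align 1) → ends 105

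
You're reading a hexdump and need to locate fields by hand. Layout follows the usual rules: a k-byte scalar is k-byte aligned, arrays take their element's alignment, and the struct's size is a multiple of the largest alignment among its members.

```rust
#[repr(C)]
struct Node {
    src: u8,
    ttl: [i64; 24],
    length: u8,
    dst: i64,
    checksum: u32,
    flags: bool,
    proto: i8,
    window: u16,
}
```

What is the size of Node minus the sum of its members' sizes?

14

src at 0 (size 1, align 1) → ends 1
pad 7 to align 8 for ttl
ttl at 8 (size 192, align 8) → ends 200
length at 200 (size 1, align 1) → ends 201
pad 7 to align 8 for dst
dst at 208 (size 8, align 8) → ends 216
checksum at 216 (size 4, align 4) → ends 220
flags at 220 (size 1, align 1) → ends 221
proto at 221 (size 1, align 1) → ends 222
window at 222 (size 2, align 2) → ends 224
total 224 bytes, alignment 8
data bytes 210, size 224 → padding 14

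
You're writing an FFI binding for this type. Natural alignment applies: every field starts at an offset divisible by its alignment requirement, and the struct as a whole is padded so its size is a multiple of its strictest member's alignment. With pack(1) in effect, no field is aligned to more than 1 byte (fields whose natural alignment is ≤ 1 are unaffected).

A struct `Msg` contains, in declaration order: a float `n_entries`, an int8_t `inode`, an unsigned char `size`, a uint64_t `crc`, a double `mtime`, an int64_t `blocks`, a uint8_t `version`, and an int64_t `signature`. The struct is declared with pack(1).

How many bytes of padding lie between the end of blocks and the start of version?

@0: n_entries [4B, align 1] → 4
@4: inode [1B, align 1] → 5
@5: size [1B, align 1] → 6
@6: crc [8B, align 1] → 14
@14: mtime [8B, align 1] → 22
@22: blocks [8B, align 1] → 30
@30: version [1B, align 1] → 31

0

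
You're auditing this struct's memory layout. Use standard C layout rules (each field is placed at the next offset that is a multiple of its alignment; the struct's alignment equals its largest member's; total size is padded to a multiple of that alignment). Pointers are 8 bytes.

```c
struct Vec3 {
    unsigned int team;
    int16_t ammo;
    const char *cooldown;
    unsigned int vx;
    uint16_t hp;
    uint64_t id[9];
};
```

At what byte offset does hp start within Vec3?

@0: team [4B, align 4] → 4
@4: ammo [2B, align 2] → 6
+2 pad (align 8)
@8: cooldown [8B, align 8] → 16
@16: vx [4B, align 4] → 20
@20: hp [2B, align 2] → 22

20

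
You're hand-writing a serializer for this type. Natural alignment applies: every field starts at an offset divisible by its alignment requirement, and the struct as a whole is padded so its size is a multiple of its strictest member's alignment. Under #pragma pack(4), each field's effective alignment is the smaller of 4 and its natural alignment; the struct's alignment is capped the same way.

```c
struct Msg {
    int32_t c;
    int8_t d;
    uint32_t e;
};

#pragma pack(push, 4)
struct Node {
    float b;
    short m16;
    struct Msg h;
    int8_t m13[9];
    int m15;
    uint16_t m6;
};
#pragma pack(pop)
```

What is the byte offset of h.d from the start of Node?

12

Msg: c at 0 (size 4, align 4) → ends 4; d at 4 (size 1, align 1) → ends 5; pad 3 to align 4 for e; e at 8 (size 4, align 4) → ends 12; total 12 bytes, alignment 4
b at 0 (size 4, align 4) → ends 4
m16 at 4 (size 2, align 2) → ends 6
pad 2 to align 4 for h
h at 8 (size 12, align 4) → ends 20
within Msg: d at 4
8 + 4 = 12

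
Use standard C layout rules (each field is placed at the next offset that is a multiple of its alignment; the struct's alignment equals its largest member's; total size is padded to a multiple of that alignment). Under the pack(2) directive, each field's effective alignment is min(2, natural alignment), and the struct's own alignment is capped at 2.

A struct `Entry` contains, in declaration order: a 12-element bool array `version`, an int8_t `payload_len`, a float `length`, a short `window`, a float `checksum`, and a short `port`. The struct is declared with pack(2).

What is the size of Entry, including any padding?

26 bytes

0..12  version  (12B, 1-aligned)
12..13  payload_len  (1B, 1-aligned)
13..14  -- padding (1B)
14..18  length  (4B, 2-aligned)
18..20  window  (2B, 2-aligned)
20..24  checksum  (4B, 2-aligned)
24..26  port  (2B, 2-aligned)
sizeof = 26, alignof = 2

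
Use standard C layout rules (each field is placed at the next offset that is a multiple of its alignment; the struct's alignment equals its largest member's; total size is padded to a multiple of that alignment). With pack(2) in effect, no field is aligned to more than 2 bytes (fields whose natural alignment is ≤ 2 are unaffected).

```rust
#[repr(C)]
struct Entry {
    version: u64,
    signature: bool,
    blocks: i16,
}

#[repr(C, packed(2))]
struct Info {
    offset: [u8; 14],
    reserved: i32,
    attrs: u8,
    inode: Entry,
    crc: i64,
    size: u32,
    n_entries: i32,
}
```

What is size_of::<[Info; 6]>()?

Entry: @0: version [8B, align 8] → 8; @8: signature [1B, align 1] → 9; +1 pad (align 2); @10: blocks [2B, align 2] → 12; +4 tail pad (align 8); size 16, align 8
@0: offset [14B, align 1] → 14
@14: reserved [4B, align 2] → 18
@18: attrs [1B, align 1] → 19
+1 pad (align 2)
@20: inode [16B, align 2] → 36
@36: crc [8B, align 2] → 44
@44: size [4B, align 2] → 48
@48: n_entries [4B, align 2] → 52
size 52, align 2
array of 6: 6 × 52 = 312

312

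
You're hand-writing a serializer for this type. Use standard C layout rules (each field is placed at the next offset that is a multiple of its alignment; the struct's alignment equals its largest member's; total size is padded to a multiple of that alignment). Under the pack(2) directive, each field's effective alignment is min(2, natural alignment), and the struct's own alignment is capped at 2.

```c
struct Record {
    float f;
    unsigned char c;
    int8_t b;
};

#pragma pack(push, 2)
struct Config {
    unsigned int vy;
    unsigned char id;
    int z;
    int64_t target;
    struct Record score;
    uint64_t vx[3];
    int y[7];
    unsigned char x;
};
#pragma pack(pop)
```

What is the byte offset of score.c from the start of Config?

Record: @0: f [4B, align 4] → 4; @4: c [1B, align 1] → 5; @5: b [1B, align 1] → 6; +2 tail pad (align 4); size 8, align 4
@0: vy [4B, align 2] → 4
@4: id [1B, align 1] → 5
+1 pad (align 2)
@6: z [4B, align 2] → 10
@10: target [8B, align 2] → 18
@18: score [8B, align 2] → 26
within Record: c at 4
18 + 4 = 22

22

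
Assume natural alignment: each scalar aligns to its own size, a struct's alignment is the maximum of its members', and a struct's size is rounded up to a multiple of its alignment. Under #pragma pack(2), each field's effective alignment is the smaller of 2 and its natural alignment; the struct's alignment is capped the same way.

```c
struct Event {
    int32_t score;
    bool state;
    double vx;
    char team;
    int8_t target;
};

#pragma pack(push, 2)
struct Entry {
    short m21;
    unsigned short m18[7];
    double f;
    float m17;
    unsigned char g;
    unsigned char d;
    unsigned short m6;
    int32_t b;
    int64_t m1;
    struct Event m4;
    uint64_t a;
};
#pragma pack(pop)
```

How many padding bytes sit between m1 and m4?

Event: score at 0 (size 4, align 4) → ends 4; state at 4 (size 1, align 1) → ends 5; pad 3 to align 8 for vx; vx at 8 (size 8, align 8) → ends 16; team at 16 (size 1, align 1) → ends 17; target at 17 (size 1, align 1) → ends 18; tail pad 6 to reach multiple of 8; total 24 bytes, alignment 8
m21 at 0 (size 2, align 2) → ends 2
m18 at 2 (size 14, align 2) → ends 16
f at 16 (size 8, align 2) → ends 24
m17 at 24 (size 4, align 2) → ends 28
g at 28 (size 1, align 1) → ends 29
d at 29 (size 1, align 1) → ends 30
m6 at 30 (size 2, align 2) → ends 32
b at 32 (size 4, align 2) → ends 36
m1 at 36 (size 8, align 2) → ends 44
m4 at 44 (size 24, align 2) → ends 68

0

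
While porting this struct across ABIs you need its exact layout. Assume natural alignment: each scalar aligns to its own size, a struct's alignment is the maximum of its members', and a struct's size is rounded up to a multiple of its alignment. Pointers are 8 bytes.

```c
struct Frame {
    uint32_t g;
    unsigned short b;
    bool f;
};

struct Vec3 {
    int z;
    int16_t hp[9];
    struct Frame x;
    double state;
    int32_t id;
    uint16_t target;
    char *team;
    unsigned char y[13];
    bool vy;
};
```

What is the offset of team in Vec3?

Frame: g at 0 (size 4, align 4) → ends 4; b at 4 (size 2, align 2) → ends 6; f at 6 (size 1, align 1) → ends 7; tail pad 1 to reach multiple of 4; total 8 bytes, alignment 4
z at 0 (size 4, align 4) → ends 4
hp at 4 (size 18, align 2) → ends 22
pad 2 to align 4 for x
x at 24 (size 8, align 4) → ends 32
state at 32 (size 8, align 8) → ends 40
id at 40 (size 4, align 4) → ends 44
target at 44 (size 2, align 2) → ends 46
pad 2 to align 8 for team
team at 48 (size 8, align 8) → ends 56

48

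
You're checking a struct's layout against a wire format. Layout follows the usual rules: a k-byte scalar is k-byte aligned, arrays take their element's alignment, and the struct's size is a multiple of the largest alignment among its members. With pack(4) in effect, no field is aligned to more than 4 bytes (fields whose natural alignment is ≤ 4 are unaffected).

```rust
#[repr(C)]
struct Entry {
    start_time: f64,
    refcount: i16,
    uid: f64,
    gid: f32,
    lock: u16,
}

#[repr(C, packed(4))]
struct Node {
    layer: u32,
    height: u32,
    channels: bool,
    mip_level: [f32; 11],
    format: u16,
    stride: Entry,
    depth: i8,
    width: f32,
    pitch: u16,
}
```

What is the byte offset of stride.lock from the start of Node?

Entry: 0..8  start_time  (8B, 8-aligned); 8..10  refcount  (2B, 2-aligned); 10..16  -- padding (6B); 16..24  uid  (8B, 8-aligned); 24..28  gid  (4B, 4-aligned); 28..30  lock  (2B, 2-aligned); 30..32  -- tail padding (2B); sizeof = 32, alignof = 8
0..4  layer  (4B, 4-aligned)
4..8  height  (4B, 4-aligned)
8..9  channels  (1B, 1-aligned)
9..12  -- padding (3B)
12..56  mip_level  (44B, 4-aligned)
56..58  format  (2B, 2-aligned)
58..60  -- padding (2B)
60..92  stride  (32B, 4-aligned)
within Entry: lock at 28
60 + 28 = 88

88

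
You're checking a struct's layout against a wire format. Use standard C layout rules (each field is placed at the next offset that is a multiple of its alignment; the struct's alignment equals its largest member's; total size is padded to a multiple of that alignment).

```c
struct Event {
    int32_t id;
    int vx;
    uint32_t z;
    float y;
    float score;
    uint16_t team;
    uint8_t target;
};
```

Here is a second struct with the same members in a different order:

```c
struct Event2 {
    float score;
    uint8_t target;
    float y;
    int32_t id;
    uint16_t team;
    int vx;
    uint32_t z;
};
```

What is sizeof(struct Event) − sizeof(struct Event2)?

0..4  id  (4B, 4-aligned)
4..8  vx  (4B, 4-aligned)
8..12  z  (4B, 4-aligned)
12..16  y  (4B, 4-aligned)
16..20  score  (4B, 4-aligned)
20..22  team  (2B, 2-aligned)
22..23  target  (1B, 1-aligned)
23..24  -- tail padding (1B)
sizeof = 24, alignof = 4
— Event2 —
0..4  score  (4B, 4-aligned)
4..5  target  (1B, 1-aligned)
5..8  -- padding (3B)
8..12  y  (4B, 4-aligned)
12..16  id  (4B, 4-aligned)
16..18  team  (2B, 2-aligned)
18..20  -- padding (2B)
20..24  vx  (4B, 4-aligned)
24..28  z  (4B, 4-aligned)
sizeof = 28, alignof = 4
24 − 28 = -4

-4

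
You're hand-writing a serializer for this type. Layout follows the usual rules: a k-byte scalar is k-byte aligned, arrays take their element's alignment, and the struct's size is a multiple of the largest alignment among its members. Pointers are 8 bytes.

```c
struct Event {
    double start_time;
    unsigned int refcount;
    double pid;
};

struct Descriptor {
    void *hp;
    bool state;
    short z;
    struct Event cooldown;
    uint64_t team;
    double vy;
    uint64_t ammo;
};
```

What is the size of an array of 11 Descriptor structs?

Event: start_time at 0 (size 8, align 8) → ends 8; refcount at 8 (size 4, align 4) → ends 12; pad 4 to align 8 for pid; pid at 16 (size 8, align 8) → ends 24; total 24 bytes, alignment 8
hp at 0 (size 8, align 8) → ends 8
state at 8 (size 1, align 1) → ends 9
pad 1 to align 2 for z
z at 10 (size 2, align 2) → ends 12
pad 4 to align 8 for cooldown
cooldown at 16 (size 24, align 8) → ends 40
team at 40 (size 8, align 8) → ends 48
vy at 48 (size 8, align 8) → ends 56
ammo at 56 (size 8, align 8) → ends 64
total 64 bytes, alignment 8
array of 11: 11 × 64 = 704

704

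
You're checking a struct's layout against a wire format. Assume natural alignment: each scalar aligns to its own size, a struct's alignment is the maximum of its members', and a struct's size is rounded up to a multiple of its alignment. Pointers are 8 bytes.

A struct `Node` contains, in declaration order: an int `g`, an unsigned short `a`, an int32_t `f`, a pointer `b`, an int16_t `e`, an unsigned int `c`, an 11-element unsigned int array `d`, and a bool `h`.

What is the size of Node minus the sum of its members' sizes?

0..4  g  (4B, 4-aligned)
4..6  a  (2B, 2-aligned)
6..8  -- padding (2B)
8..12  f  (4B, 4-aligned)
12..16  -- padding (4B)
16..24  b  (8B, 8-aligned)
24..26  e  (2B, 2-aligned)
26..28  -- padding (2B)
28..32  c  (4B, 4-aligned)
32..76  d  (44B, 4-aligned)
76..77  h  (1B, 1-aligned)
77..80  -- tail padding (3B)
sizeof = 80, alignof = 8
data bytes 69, size 80 → padding 11

11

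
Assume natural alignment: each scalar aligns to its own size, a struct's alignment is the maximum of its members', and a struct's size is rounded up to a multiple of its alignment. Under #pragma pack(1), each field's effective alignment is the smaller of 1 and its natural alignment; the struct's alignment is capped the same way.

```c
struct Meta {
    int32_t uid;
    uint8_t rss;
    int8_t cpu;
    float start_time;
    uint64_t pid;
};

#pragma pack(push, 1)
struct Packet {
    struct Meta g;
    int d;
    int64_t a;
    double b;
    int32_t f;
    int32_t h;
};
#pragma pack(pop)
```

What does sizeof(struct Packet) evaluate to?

Meta: uid at 0 (size 4, align 4) → ends 4; rss at 4 (size 1, align 1) → ends 5; cpu at 5 (size 1, align 1) → ends 6; pad 2 to align 4 for start_time; start_time at 8 (size 4, align 4) → ends 12; pad 4 to align 8 for pid; pid at 16 (size 8, align 8) → ends 24; total 24 bytes, alignment 8
g at 0 (size 24, align 1) → ends 24
d at 24 (size 4, align 1) → ends 28
a at 28 (size 8, align 1) → ends 36
b at 36 (size 8, align 1) → ends 44
f at 44 (size 4, align 1) → ends 48
h at 48 (size 4, align 1) → ends 52
total 52 bytes, alignment 1

52 bytes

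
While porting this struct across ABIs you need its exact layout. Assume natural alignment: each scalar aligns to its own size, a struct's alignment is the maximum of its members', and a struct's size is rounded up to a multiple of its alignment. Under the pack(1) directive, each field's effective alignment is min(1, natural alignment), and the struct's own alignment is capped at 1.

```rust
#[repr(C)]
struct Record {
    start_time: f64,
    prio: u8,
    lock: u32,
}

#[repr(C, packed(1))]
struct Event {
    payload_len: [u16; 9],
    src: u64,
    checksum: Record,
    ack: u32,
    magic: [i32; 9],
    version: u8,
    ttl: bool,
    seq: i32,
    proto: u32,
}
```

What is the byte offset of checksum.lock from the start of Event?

38

Record: 0..8  start_time  (8B, 8-aligned); 8..9  prio  (1B, 1-aligned); 9..12  -- padding (3B); 12..16  lock  (4B, 4-aligned); sizeof = 16, alignof = 8
0..18  payload_len  (18B, 1-aligned)
18..26  src  (8B, 1-aligned)
26..42  checksum  (16B, 1-aligned)
within Record: lock at 12
26 + 12 = 38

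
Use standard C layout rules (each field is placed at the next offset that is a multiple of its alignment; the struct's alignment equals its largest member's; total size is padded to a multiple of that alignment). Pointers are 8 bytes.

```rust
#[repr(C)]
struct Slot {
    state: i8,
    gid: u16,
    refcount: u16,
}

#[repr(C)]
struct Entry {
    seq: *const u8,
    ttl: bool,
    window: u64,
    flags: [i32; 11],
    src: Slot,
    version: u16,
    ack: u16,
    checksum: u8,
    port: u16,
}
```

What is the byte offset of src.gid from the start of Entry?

70

Slot: state at 0 (size 1, align 1) → ends 1; pad 1 to align 2 for gid; gid at 2 (size 2, align 2) → ends 4; refcount at 4 (size 2, align 2) → ends 6; total 6 bytes, alignment 2
seq at 0 (size 8, align 8) → ends 8
ttl at 8 (size 1, align 1) → ends 9
pad 7 to align 8 for window
window at 16 (size 8, align 8) → ends 24
flags at 24 (size 44, align 4) → ends 68
src at 68 (size 6, align 2) → ends 74
within Slot: gid at 2
68 + 2 = 70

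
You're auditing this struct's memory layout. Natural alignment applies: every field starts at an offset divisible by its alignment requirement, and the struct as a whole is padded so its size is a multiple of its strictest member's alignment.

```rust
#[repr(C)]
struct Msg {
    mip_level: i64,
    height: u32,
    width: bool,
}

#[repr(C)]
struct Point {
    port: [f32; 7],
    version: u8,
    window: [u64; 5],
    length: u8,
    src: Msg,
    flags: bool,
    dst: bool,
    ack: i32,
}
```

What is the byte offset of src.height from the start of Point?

Msg: 0..8  mip_level  (8B, 8-aligned); 8..12  height  (4B, 4-aligned); 12..13  width  (1B, 1-aligned); 13..16  -- tail padding (3B); sizeof = 16, alignof = 8
0..28  port  (28B, 4-aligned)
28..29  version  (1B, 1-aligned)
29..32  -- padding (3B)
32..72  window  (40B, 8-aligned)
72..73  length  (1B, 1-aligned)
73..80  -- padding (7B)
80..96  src  (16B, 8-aligned)
within Msg: height at 8
80 + 8 = 88

88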